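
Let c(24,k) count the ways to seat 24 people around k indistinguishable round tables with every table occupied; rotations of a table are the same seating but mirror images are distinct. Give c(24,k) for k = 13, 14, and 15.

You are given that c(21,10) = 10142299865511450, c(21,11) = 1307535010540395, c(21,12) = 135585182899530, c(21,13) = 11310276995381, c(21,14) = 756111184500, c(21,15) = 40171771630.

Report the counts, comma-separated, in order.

r22: T_22,11=21×1307535010540395+10142299865511450=37600535086859745; T_22,12=21×135585182899530+1307535010540395=4154823851430525; T_22,13=21×11310276995381+135585182899530=373100999802531; T_22,14=21×756111184500+11310276995381=27188611869881; T_22,15=21×40171771630+756111184500=1599718388730
r23: T_23,12=22×4154823851430525+37600535086859745=129006659818331295; T_23,13=22×373100999802531+4154823851430525=12363045847086207; T_23,14=22×27188611869881+373100999802531=971250460939913; T_23,15=22×1599718388730+27188611869881=62382416421941
r24: T_24,13=23×12363045847086207+129006659818331295=413356714301314056; T_24,14=23×971250460939913+12363045847086207=34701806448704206; T_24,15=23×62382416421941+971250460939913=2406046038644556
Read c(24,13) = 413356714301314056, c(24,14) = 34701806448704206, c(24,15) = 2406046038644556.

413356714301314056, 34701806448704206, 2406046038644556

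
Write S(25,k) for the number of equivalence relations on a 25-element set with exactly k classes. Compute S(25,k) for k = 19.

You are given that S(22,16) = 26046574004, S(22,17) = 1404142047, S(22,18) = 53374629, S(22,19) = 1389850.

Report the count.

166218969675

@23  (23,17):1404142047·17+26046574004→49916988803, (23,18):53374629·18+1404142047→2364885369, (23,19):1389850·19+53374629→79781779
@24  (24,18):2364885369·18+49916988803→92484925445, (24,19):79781779·19+2364885369→3880739170
@25  (25,19):3880739170·19+92484925445→166218969675
Read S(25,19) = 166218969675.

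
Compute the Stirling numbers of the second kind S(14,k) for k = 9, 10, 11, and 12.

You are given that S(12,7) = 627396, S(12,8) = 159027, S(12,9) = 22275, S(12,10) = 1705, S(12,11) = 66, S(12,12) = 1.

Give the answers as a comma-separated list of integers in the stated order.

i=13: T(13,8)=627396+8·159027=1899612 | T(13,9)=159027+9·22275=359502 | T(13,10)=22275+10·1705=39325 | T(13,11)=1705+11·66=2431 | T(13,12)=66+12·1=78
i=14: T(14,9)=1899612+9·359502=5135130 | T(14,10)=359502+10·39325=752752 | T(14,11)=39325+11·2431=66066 | T(14,12)=2431+12·78=3367
Read S(14,9) = 5135130, S(14,10) = 752752, S(14,11) = 66066, S(14,12) = 3367.

5135130, 752752, 66066, 3367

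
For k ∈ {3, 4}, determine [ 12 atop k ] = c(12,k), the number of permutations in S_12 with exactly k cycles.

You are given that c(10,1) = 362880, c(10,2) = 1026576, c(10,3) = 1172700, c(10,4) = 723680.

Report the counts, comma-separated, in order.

150917976, 105258076

@11  (11,2):1026576·10+362880→10628640, (11,3):1172700·10+1026576→12753576, (11,4):723680·10+1172700→8409500
@12  (12,3):12753576·11+10628640→150917976, (12,4):8409500·11+12753576→105258076
Read c(12,3) = 150917976, c(12,4) = 105258076.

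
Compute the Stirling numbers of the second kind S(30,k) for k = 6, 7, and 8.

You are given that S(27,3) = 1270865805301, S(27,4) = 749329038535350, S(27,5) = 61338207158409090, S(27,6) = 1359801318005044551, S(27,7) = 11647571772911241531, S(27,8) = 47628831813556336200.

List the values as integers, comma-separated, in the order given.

299310102746948685757, 4168916722553086402080, 26383018684048108297800

[28] T[28,4]:4*749329038535350+1270865805301=2998587019946701 · T[28,5]:5*61338207158409090+749329038535350=307440364830580800 · T[28,6]:6*1359801318005044551+61338207158409090=8220146115188676396 · T[28,7]:7*11647571772911241531+1359801318005044551=82892803728383735268 · T[28,8]:8*47628831813556336200+11647571772911241531=392678226281361931131
[29] T[29,5]:5*307440364830580800+2998587019946701=1540200411172850701 · T[29,6]:6*8220146115188676396+307440364830580800=49628317055962639176 · T[29,7]:7*82892803728383735268+8220146115188676396=588469772213874823272 · T[29,8]:8*392678226281361931131+82892803728383735268=3224318613979279184316
[30] T[30,6]:6*49628317055962639176+1540200411172850701=299310102746948685757 · T[30,7]:7*588469772213874823272+49628317055962639176=4168916722553086402080 · T[30,8]:8*3224318613979279184316+588469772213874823272=26383018684048108297800
Read S(30,6) = 299310102746948685757, S(30,7) = 4168916722553086402080, S(30,8) = 26383018684048108297800.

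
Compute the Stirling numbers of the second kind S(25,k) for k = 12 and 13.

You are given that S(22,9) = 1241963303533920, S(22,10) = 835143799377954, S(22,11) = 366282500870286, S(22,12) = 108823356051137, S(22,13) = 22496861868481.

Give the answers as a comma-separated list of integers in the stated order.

362262620784874680, 114485073343744260

i=23: T(23,10)=1241963303533920+10·835143799377954=9593401297313460 | T(23,11)=835143799377954+11·366282500870286=4864251308951100 | T(23,12)=366282500870286+12·108823356051137=1672162773483930 | T(23,13)=108823356051137+13·22496861868481=401282560341390
i=24: T(24,11)=9593401297313460+11·4864251308951100=63100165695775560 | T(24,12)=4864251308951100+12·1672162773483930=24930204590758260 | T(24,13)=1672162773483930+13·401282560341390=6888836057922000
i=25: T(25,12)=63100165695775560+12·24930204590758260=362262620784874680 | T(25,13)=24930204590758260+13·6888836057922000=114485073343744260
Read S(25,12) = 362262620784874680, S(25,13) = 114485073343744260.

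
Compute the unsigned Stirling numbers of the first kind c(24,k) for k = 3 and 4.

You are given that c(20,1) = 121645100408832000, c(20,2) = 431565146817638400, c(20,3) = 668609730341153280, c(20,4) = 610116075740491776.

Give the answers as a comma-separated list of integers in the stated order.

159539850276066860544000, 157375898285941510732800

i=21: T(21,1)=0+20·121645100408832000=2432902008176640000 | T(21,2)=121645100408832000+20·431565146817638400=8752948036761600000 | T(21,3)=431565146817638400+20·668609730341153280=13803759753640704000 | T(21,4)=668609730341153280+20·610116075740491776=12870931245150988800
i=22: T(22,1)=0+21·2432902008176640000=51090942171709440000 | T(22,2)=2432902008176640000+21·8752948036761600000=186244810780170240000 | T(22,3)=8752948036761600000+21·13803759753640704000=298631902863216384000 | T(22,4)=13803759753640704000+21·12870931245150988800=284093315901811468800
i=23: T(23,2)=51090942171709440000+22·186244810780170240000=4148476779335454720000 | T(23,3)=186244810780170240000+22·298631902863216384000=6756146673770930688000 | T(23,4)=298631902863216384000+22·284093315901811468800=6548684852703068697600
i=24: T(24,3)=4148476779335454720000+23·6756146673770930688000=159539850276066860544000 | T(24,4)=6756146673770930688000+23·6548684852703068697600=157375898285941510732800
Read c(24,3) = 159539850276066860544000, c(24,4) = 157375898285941510732800.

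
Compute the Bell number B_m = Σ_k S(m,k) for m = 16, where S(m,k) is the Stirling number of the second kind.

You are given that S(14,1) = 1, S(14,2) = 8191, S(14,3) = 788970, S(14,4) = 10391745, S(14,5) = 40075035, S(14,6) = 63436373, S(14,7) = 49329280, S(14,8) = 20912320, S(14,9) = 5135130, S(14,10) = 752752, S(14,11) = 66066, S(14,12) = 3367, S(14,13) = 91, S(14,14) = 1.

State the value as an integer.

[15] T[15,1]:1*1+0=1 · T[15,2]:2*8191+1=16383 · T[15,3]:3*788970+8191=2375101 · T[15,4]:4*10391745+788970=42355950 · T[15,5]:5*40075035+10391745=210766920 · T[15,6]:6*63436373+40075035=420693273 · T[15,7]:7*49329280+63436373=408741333 · T[15,8]:8*20912320+49329280=216627840 · T[15,9]:9*5135130+20912320=67128490 · T[15,10]:10*752752+5135130=12662650 · T[15,11]:11*66066+752752=1479478 · T[15,12]:12*3367+66066=106470 · T[15,13]:13*91+3367=4550 · T[15,14]:14*1+91=105 · T[15,15]:15*0+1=1
[16] T[16,1]:1*1+0=1 · T[16,2]:2*16383+1=32767 · T[16,3]:3*2375101+16383=7141686 · T[16,4]:4*42355950+2375101=171798901 · T[16,5]:5*210766920+42355950=1096190550 · T[16,6]:6*420693273+210766920=2734926558 · T[16,7]:7*408741333+420693273=3281882604 · T[16,8]:8*216627840+408741333=2141764053 · T[16,9]:9*67128490+216627840=820784250 · T[16,10]:10*12662650+67128490=193754990 · T[16,11]:11*1479478+12662650=28936908 · T[16,12]:12*106470+1479478=2757118 · T[16,13]:13*4550+106470=165620 · T[16,14]:14*105+4550=6020 · T[16,15]:15*1+105=120 · T[16,16]:16*0+1=1
B_16 = ΣS(16,k) = 1+32767+7141686+171798901+1096190550+2734926558+3281882604+2141764053+820784250+193754990+28936908+2757118+165620+6020+120+1 = 10480142147

10480142147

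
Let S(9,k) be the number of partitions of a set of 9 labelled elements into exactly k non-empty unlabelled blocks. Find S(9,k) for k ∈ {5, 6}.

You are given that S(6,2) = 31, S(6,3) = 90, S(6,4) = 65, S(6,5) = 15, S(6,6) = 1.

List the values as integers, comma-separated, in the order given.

6951, 2646

r7: T_7,3=3×90+31=301; T_7,4=4×65+90=350; T_7,5=5×15+65=140; T_7,6=6×1+15=21
r8: T_8,4=4×350+301=1701; T_8,5=5×140+350=1050; T_8,6=6×21+140=266
r9: T_9,5=5×1050+1701=6951; T_9,6=6×266+1050=2646
Read S(9,5) = 6951, S(9,6) = 2646.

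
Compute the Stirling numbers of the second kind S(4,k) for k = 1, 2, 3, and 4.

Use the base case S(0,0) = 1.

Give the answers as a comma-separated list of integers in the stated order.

1, 7, 6, 1

r1: T_1,1=1×0+1=1
r2: T_2,1=1×1+0=1; T_2,2=2×0+1=1
r3: T_3,1=1×1+0=1; T_3,2=2×1+1=3; T_3,3=3×0+1=1
r4: T_4,1=1×1+0=1; T_4,2=2×3+1=7; T_4,3=3×1+3=6; T_4,4=4×0+1=1
Read S(4,1) = 1, S(4,2) = 7, S(4,3) = 6, S(4,4) = 1.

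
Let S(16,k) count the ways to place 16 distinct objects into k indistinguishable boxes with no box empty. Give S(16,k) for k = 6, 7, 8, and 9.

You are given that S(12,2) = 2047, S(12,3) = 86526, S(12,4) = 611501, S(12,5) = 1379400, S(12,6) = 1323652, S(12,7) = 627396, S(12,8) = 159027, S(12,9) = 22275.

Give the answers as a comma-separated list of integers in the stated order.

i=13: T(13,3)=2047+3·86526=261625 | T(13,4)=86526+4·611501=2532530 | T(13,5)=611501+5·1379400=7508501 | T(13,6)=1379400+6·1323652=9321312 | T(13,7)=1323652+7·627396=5715424 | T(13,8)=627396+8·159027=1899612 | T(13,9)=159027+9·22275=359502
i=14: T(14,4)=261625+4·2532530=10391745 | T(14,5)=2532530+5·7508501=40075035 | T(14,6)=7508501+6·9321312=63436373 | T(14,7)=9321312+7·5715424=49329280 | T(14,8)=5715424+8·1899612=20912320 | T(14,9)=1899612+9·359502=5135130
i=15: T(15,5)=10391745+5·40075035=210766920 | T(15,6)=40075035+6·63436373=420693273 | T(15,7)=63436373+7·49329280=408741333 | T(15,8)=49329280+8·20912320=216627840 | T(15,9)=20912320+9·5135130=67128490
i=16: T(16,6)=210766920+6·420693273=2734926558 | T(16,7)=420693273+7·408741333=3281882604 | T(16,8)=408741333+8·216627840=2141764053 | T(16,9)=216627840+9·67128490=820784250
Read S(16,6) = 2734926558, S(16,7) = 3281882604, S(16,8) = 2141764053, S(16,9) = 820784250.

2734926558, 3281882604, 2141764053, 820784250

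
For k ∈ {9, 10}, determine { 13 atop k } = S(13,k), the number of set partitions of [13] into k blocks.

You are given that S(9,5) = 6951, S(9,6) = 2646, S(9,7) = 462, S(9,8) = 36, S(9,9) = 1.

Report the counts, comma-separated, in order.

[10] T[10,6]:6*2646+6951=22827 · T[10,7]:7*462+2646=5880 · T[10,8]:8*36+462=750 · T[10,9]:9*1+36=45 · T[10,10]:10*0+1=1
[11] T[11,7]:7*5880+22827=63987 · T[11,8]:8*750+5880=11880 · T[11,9]:9*45+750=1155 · T[11,10]:10*1+45=55
[12] T[12,8]:8*11880+63987=159027 · T[12,9]:9*1155+11880=22275 · T[12,10]:10*55+1155=1705
[13] T[13,9]:9*22275+159027=359502 · T[13,10]:10*1705+22275=39325
Read S(13,9) = 359502, S(13,10) = 39325.

359502, 39325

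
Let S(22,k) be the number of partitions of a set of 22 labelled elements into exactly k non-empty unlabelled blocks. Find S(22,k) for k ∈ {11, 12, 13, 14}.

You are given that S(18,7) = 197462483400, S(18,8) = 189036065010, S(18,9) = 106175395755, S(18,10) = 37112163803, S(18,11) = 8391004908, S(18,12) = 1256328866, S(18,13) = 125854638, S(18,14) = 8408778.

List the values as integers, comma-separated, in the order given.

i=19: T(19,8)=197462483400+8·189036065010=1709751003480 | T(19,9)=189036065010+9·106175395755=1144614626805 | T(19,10)=106175395755+10·37112163803=477297033785 | T(19,11)=37112163803+11·8391004908=129413217791 | T(19,12)=8391004908+12·1256328866=23466951300 | T(19,13)=1256328866+13·125854638=2892439160 | T(19,14)=125854638+14·8408778=243577530
i=20: T(20,9)=1709751003480+9·1144614626805=12011282644725 | T(20,10)=1144614626805+10·477297033785=5917584964655 | T(20,11)=477297033785+11·129413217791=1900842429486 | T(20,12)=129413217791+12·23466951300=411016633391 | T(20,13)=23466951300+13·2892439160=61068660380 | T(20,14)=2892439160+14·243577530=6302524580
i=21: T(21,10)=12011282644725+10·5917584964655=71187132291275 | T(21,11)=5917584964655+11·1900842429486=26826851689001 | T(21,12)=1900842429486+12·411016633391=6833042030178 | T(21,13)=411016633391+13·61068660380=1204909218331 | T(21,14)=61068660380+14·6302524580=149304004500
i=22: T(22,11)=71187132291275+11·26826851689001=366282500870286 | T(22,12)=26826851689001+12·6833042030178=108823356051137 | T(22,13)=6833042030178+13·1204909218331=22496861868481 | T(22,14)=1204909218331+14·149304004500=3295165281331
Read S(22,11) = 366282500870286, S(22,12) = 108823356051137, S(22,13) = 22496861868481, S(22,14) = 3295165281331.

366282500870286, 108823356051137, 22496861868481, 3295165281331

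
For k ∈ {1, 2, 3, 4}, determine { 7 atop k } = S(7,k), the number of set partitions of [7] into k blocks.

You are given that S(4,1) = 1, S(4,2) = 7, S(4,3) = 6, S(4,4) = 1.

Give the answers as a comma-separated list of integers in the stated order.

row 5: T[5][1]=1·1+0=1  T[5][2]=2·7+1=15  T[5][3]=3·6+7=25  T[5][4]=4·1+6=10
row 6: T[6][1]=1·1+0=1  T[6][2]=2·15+1=31  T[6][3]=3·25+15=90  T[6][4]=4·10+25=65
row 7: T[7][1]=1·1+0=1  T[7][2]=2·31+1=63  T[7][3]=3·90+31=301  T[7][4]=4·65+90=350
Read S(7,1) = 1, S(7,2) = 63, S(7,3) = 301, S(7,4) = 350.

1, 63, 301, 350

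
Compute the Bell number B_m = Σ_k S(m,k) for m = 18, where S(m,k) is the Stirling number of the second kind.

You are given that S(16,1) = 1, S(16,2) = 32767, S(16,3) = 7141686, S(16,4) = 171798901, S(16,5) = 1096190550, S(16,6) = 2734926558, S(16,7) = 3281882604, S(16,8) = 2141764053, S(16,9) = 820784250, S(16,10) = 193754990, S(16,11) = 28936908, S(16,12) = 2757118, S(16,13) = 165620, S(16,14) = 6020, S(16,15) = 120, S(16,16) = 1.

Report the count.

row 17: T[17][1]=1·1+0=1  T[17][2]=2·32767+1=65535  T[17][3]=3·7141686+32767=21457825  T[17][4]=4·171798901+7141686=694337290  T[17][5]=5·1096190550+171798901=5652751651  T[17][6]=6·2734926558+1096190550=17505749898  T[17][7]=7·3281882604+2734926558=25708104786  T[17][8]=8·2141764053+3281882604=20415995028  T[17][9]=9·820784250+2141764053=9528822303  T[17][10]=10·193754990+820784250=2758334150  T[17][11]=11·28936908+193754990=512060978  T[17][12]=12·2757118+28936908=62022324  T[17][13]=13·165620+2757118=4910178  T[17][14]=14·6020+165620=249900  T[17][15]=15·120+6020=7820  T[17][16]=16·1+120=136  T[17][17]=17·0+1=1
row 18: T[18][1]=1·1+0=1  T[18][2]=2·65535+1=131071  T[18][3]=3·21457825+65535=64439010  T[18][4]=4·694337290+21457825=2798806985  T[18][5]=5·5652751651+694337290=28958095545  T[18][6]=6·17505749898+5652751651=110687251039  T[18][7]=7·25708104786+17505749898=197462483400  T[18][8]=8·20415995028+25708104786=189036065010  T[18][9]=9·9528822303+20415995028=106175395755  T[18][10]=10·2758334150+9528822303=37112163803  T[18][11]=11·512060978+2758334150=8391004908  T[18][12]=12·62022324+512060978=1256328866  T[18][13]=13·4910178+62022324=125854638  T[18][14]=14·249900+4910178=8408778  T[18][15]=15·7820+249900=367200  T[18][16]=16·136+7820=9996  T[18][17]=17·1+136=153  T[18][18]=18·0+1=1
B_18 = ΣS(18,k) = 1+131071+64439010+2798806985+28958095545+110687251039+197462483400+189036065010+106175395755+37112163803+8391004908+1256328866+125854638+8408778+367200+9996+153+1 = 682076806159

682076806159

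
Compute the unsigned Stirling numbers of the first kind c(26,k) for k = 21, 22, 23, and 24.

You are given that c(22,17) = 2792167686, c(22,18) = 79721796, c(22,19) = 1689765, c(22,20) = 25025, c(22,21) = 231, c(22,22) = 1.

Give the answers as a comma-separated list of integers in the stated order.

17247104875, 333685495, 4858750, 50050

row 23: T[23][18]=22·79721796+2792167686=4546047198  T[23][19]=22·1689765+79721796=116896626  T[23][20]=22·25025+1689765=2240315  T[23][21]=22·231+25025=30107  T[23][22]=22·1+231=253  T[23][23]=22·0+1=1
row 24: T[24][19]=23·116896626+4546047198=7234669596  T[24][20]=23·2240315+116896626=168423871  T[24][21]=23·30107+2240315=2932776  T[24][22]=23·253+30107=35926  T[24][23]=23·1+253=276  T[24][24]=23·0+1=1
row 25: T[25][20]=24·168423871+7234669596=11276842500  T[25][21]=24·2932776+168423871=238810495  T[25][22]=24·35926+2932776=3795000  T[25][23]=24·276+35926=42550  T[25][24]=24·1+276=300
row 26: T[26][21]=25·238810495+11276842500=17247104875  T[26][22]=25·3795000+238810495=333685495  T[26][23]=25·42550+3795000=4858750  T[26][24]=25·300+42550=50050
Read c(26,21) = 17247104875, c(26,22) = 333685495, c(26,23) = 4858750, c(26,24) = 50050.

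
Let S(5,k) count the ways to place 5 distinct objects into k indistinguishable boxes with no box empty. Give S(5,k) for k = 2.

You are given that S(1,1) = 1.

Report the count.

15

i=2: T(2,1)=0+1·1=1 | T(2,2)=1+2·0=1
i=3: T(3,1)=0+1·1=1 | T(3,2)=1+2·1=3
i=4: T(4,1)=0+1·1=1 | T(4,2)=1+2·3=7
i=5: T(5,2)=1+2·7=15
Read S(5,2) = 15.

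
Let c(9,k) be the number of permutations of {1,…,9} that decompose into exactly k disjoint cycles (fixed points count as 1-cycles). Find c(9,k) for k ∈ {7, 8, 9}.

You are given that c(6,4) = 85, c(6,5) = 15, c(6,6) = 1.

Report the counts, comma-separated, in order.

[7] T[7,5]:6*15+85=175 · T[7,6]:6*1+15=21 · T[7,7]:6*0+1=1
[8] T[8,6]:7*21+175=322 · T[8,7]:7*1+21=28 · T[8,8]:7*0+1=1
[9] T[9,7]:8*28+322=546 · T[9,8]:8*1+28=36 · T[9,9]:8*0+1=1
Read c(9,7) = 546, c(9,8) = 36, c(9,9) = 1.

546, 36, 1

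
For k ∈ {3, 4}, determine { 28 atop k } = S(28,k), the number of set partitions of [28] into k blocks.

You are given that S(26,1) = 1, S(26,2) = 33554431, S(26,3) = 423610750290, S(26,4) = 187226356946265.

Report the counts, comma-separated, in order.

3812664524766, 2998587019946701

row 27: T[27][2]=2·33554431+1=67108863  T[27][3]=3·423610750290+33554431=1270865805301  T[27][4]=4·187226356946265+423610750290=749329038535350
row 28: T[28][3]=3·1270865805301+67108863=3812664524766  T[28][4]=4·749329038535350+1270865805301=2998587019946701
Read S(28,3) = 3812664524766, S(28,4) = 2998587019946701.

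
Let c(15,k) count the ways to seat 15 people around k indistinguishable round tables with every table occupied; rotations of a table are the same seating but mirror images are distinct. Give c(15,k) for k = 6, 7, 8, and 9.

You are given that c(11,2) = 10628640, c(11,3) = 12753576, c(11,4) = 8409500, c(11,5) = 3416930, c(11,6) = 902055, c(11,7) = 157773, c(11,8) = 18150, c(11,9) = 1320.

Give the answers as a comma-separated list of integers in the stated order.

56663366760, 14409322928, 2681453775, 368411615

[12] T[12,3]:11*12753576+10628640=150917976 · T[12,4]:11*8409500+12753576=105258076 · T[12,5]:11*3416930+8409500=45995730 · T[12,6]:11*902055+3416930=13339535 · T[12,7]:11*157773+902055=2637558 · T[12,8]:11*18150+157773=357423 · T[12,9]:11*1320+18150=32670
[13] T[13,4]:12*105258076+150917976=1414014888 · T[13,5]:12*45995730+105258076=657206836 · T[13,6]:12*13339535+45995730=206070150 · T[13,7]:12*2637558+13339535=44990231 · T[13,8]:12*357423+2637558=6926634 · T[13,9]:12*32670+357423=749463
[14] T[14,5]:13*657206836+1414014888=9957703756 · T[14,6]:13*206070150+657206836=3336118786 · T[14,7]:13*44990231+206070150=790943153 · T[14,8]:13*6926634+44990231=135036473 · T[14,9]:13*749463+6926634=16669653
[15] T[15,6]:14*3336118786+9957703756=56663366760 · T[15,7]:14*790943153+3336118786=14409322928 · T[15,8]:14*135036473+790943153=2681453775 · T[15,9]:14*16669653+135036473=368411615
Read c(15,6) = 56663366760, c(15,7) = 14409322928, c(15,8) = 2681453775, c(15,9) = 368411615.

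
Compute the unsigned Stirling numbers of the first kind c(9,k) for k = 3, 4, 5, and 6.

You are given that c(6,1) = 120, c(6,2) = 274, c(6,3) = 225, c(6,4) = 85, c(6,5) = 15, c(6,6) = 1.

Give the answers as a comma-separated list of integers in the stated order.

@7  (7,1):120·6+0→720, (7,2):274·6+120→1764, (7,3):225·6+274→1624, (7,4):85·6+225→735, (7,5):15·6+85→175, (7,6):1·6+15→21
@8  (8,2):1764·7+720→13068, (8,3):1624·7+1764→13132, (8,4):735·7+1624→6769, (8,5):175·7+735→1960, (8,6):21·7+175→322
@9  (9,3):13132·8+13068→118124, (9,4):6769·8+13132→67284, (9,5):1960·8+6769→22449, (9,6):322·8+1960→4536
Read c(9,3) = 118124, c(9,4) = 67284, c(9,5) = 22449, c(9,6) = 4536.

118124, 67284, 22449, 4536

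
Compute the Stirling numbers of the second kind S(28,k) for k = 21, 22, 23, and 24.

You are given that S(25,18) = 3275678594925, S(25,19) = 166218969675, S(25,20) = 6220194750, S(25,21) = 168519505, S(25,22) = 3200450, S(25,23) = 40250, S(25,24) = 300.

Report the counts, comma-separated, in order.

22653141490980, 825906183960, 22693687380, 460192005

row 26: T[26][19]=19·166218969675+3275678594925=6433839018750  T[26][20]=20·6220194750+166218969675=290622864675  T[26][21]=21·168519505+6220194750=9759104355  T[26][22]=22·3200450+168519505=238929405  T[26][23]=23·40250+3200450=4126200  T[26][24]=24·300+40250=47450
row 27: T[27][20]=20·290622864675+6433839018750=12246296312250  T[27][21]=21·9759104355+290622864675=495564056130  T[27][22]=22·238929405+9759104355=15015551265  T[27][23]=23·4126200+238929405=333832005  T[27][24]=24·47450+4126200=5265000
row 28: T[28][21]=21·495564056130+12246296312250=22653141490980  T[28][22]=22·15015551265+495564056130=825906183960  T[28][23]=23·333832005+15015551265=22693687380  T[28][24]=24·5265000+333832005=460192005
Read S(28,21) = 22653141490980, S(28,22) = 825906183960, S(28,23) = 22693687380, S(28,24) = 460192005.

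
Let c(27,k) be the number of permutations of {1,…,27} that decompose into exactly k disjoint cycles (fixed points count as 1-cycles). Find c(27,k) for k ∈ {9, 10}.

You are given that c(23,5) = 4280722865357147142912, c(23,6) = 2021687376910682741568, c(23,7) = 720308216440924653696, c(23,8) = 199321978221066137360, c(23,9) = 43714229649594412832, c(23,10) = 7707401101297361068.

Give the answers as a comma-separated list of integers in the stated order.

30180059720580991603896800, 6121499916241722700424880

[24] T[24,6]:23*2021687376910682741568+4280722865357147142912=50779532534302850198976 · T[24,7]:23*720308216440924653696+2021687376910682741568=18588776355051949776576 · T[24,8]:23*199321978221066137360+720308216440924653696=5304713715525445812976 · T[24,9]:23*43714229649594412832+199321978221066137360=1204749260161737632496 · T[24,10]:23*7707401101297361068+43714229649594412832=220984454979433717396
[25] T[25,7]:24*18588776355051949776576+50779532534302850198976=496910165055549644836800 · T[25,8]:24*5304713715525445812976+18588776355051949776576=145901905527662649288000 · T[25,9]:24*1204749260161737632496+5304713715525445812976=34218695959407148992880 · T[25,10]:24*220984454979433717396+1204749260161737632496=6508376179668146850000
[26] T[26,8]:25*145901905527662649288000+496910165055549644836800=4144457803247115877036800 · T[26,9]:25*34218695959407148992880+145901905527662649288000=1001369304512841374110000 · T[26,10]:25*6508376179668146850000+34218695959407148992880=196928100451110820242880
[27] T[27,9]:26*1001369304512841374110000+4144457803247115877036800=30180059720580991603896800 · T[27,10]:26*196928100451110820242880+1001369304512841374110000=6121499916241722700424880
Read c(27,9) = 30180059720580991603896800, c(27,10) = 6121499916241722700424880.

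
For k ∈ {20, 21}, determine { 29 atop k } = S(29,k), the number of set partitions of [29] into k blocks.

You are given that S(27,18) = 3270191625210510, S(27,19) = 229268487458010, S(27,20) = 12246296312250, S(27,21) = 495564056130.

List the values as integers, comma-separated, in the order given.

[28] T[28,19]:19*229268487458010+3270191625210510=7626292886912700 · T[28,20]:20*12246296312250+229268487458010=474194413703010 · T[28,21]:21*495564056130+12246296312250=22653141490980
[29] T[29,20]:20*474194413703010+7626292886912700=17110181160972900 · T[29,21]:21*22653141490980+474194413703010=949910385013590
Read S(29,20) = 17110181160972900, S(29,21) = 949910385013590.

17110181160972900, 949910385013590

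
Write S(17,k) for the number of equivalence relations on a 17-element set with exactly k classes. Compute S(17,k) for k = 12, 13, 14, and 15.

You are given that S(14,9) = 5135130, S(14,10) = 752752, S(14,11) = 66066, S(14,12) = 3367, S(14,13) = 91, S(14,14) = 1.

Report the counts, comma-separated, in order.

row 15: T[15][10]=10·752752+5135130=12662650  T[15][11]=11·66066+752752=1479478  T[15][12]=12·3367+66066=106470  T[15][13]=13·91+3367=4550  T[15][14]=14·1+91=105  T[15][15]=15·0+1=1
row 16: T[16][11]=11·1479478+12662650=28936908  T[16][12]=12·106470+1479478=2757118  T[16][13]=13·4550+106470=165620  T[16][14]=14·105+4550=6020  T[16][15]=15·1+105=120
row 17: T[17][12]=12·2757118+28936908=62022324  T[17][13]=13·165620+2757118=4910178  T[17][14]=14·6020+165620=249900  T[17][15]=15·120+6020=7820
Read S(17,12) = 62022324, S(17,13) = 4910178, S(17,14) = 249900, S(17,15) = 7820.

62022324, 4910178, 249900, 7820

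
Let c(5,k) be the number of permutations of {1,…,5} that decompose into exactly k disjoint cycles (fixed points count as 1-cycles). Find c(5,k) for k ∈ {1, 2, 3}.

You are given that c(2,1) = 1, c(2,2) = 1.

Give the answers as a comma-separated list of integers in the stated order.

24, 50, 35

i=3: T(3,1)=0+2·1=2 | T(3,2)=1+2·1=3 | T(3,3)=1+2·0=1
i=4: T(4,1)=0+3·2=6 | T(4,2)=2+3·3=11 | T(4,3)=3+3·1=6
i=5: T(5,1)=0+4·6=24 | T(5,2)=6+4·11=50 | T(5,3)=11+4·6=35
Read c(5,1) = 24, c(5,2) = 50, c(5,3) = 35.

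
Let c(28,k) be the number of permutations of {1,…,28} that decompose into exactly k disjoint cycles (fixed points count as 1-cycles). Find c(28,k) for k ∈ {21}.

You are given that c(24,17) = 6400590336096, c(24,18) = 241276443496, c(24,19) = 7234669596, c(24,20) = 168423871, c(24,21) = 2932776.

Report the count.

r25: T_25,18=24×241276443496+6400590336096=12191224980000; T_25,19=24×7234669596+241276443496=414908513800; T_25,20=24×168423871+7234669596=11276842500; T_25,21=24×2932776+168423871=238810495
r26: T_26,19=25×414908513800+12191224980000=22563937825000; T_26,20=25×11276842500+414908513800=696829576300; T_26,21=25×238810495+11276842500=17247104875
r27: T_27,20=26×696829576300+22563937825000=40681506808800; T_27,21=26×17247104875+696829576300=1145254303050
r28: T_28,21=27×1145254303050+40681506808800=71603372991150
Read c(28,21) = 71603372991150.

71603372991150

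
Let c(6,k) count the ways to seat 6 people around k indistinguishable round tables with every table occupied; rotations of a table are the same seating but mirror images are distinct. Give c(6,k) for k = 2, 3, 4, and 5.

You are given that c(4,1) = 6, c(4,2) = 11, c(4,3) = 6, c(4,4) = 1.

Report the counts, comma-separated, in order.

274, 225, 85, 15

i=5: T(5,1)=0+4·6=24 | T(5,2)=6+4·11=50 | T(5,3)=11+4·6=35 | T(5,4)=6+4·1=10 | T(5,5)=1+4·0=1
i=6: T(6,2)=24+5·50=274 | T(6,3)=50+5·35=225 | T(6,4)=35+5·10=85 | T(6,5)=10+5·1=15
Read c(6,2) = 274, c(6,3) = 225, c(6,4) = 85, c(6,5) = 15.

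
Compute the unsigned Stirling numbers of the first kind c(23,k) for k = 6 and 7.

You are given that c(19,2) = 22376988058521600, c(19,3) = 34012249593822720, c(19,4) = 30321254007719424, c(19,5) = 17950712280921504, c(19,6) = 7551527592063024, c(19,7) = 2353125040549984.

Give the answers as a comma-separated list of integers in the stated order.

2021687376910682741568, 720308216440924653696

r20: T_20,3=19×34012249593822720+22376988058521600=668609730341153280; T_20,4=19×30321254007719424+34012249593822720=610116075740491776; T_20,5=19×17950712280921504+30321254007719424=371384787345228000; T_20,6=19×7551527592063024+17950712280921504=161429736530118960; T_20,7=19×2353125040549984+7551527592063024=52260903362512720
r21: T_21,4=20×610116075740491776+668609730341153280=12870931245150988800; T_21,5=20×371384787345228000+610116075740491776=8037811822645051776; T_21,6=20×161429736530118960+371384787345228000=3599979517947607200; T_21,7=20×52260903362512720+161429736530118960=1206647803780373360
r22: T_22,5=21×8037811822645051776+12870931245150988800=181664979520697076096; T_22,6=21×3599979517947607200+8037811822645051776=83637381699544802976; T_22,7=21×1206647803780373360+3599979517947607200=28939583397335447760
r23: T_23,6=22×83637381699544802976+181664979520697076096=2021687376910682741568; T_23,7=22×28939583397335447760+83637381699544802976=720308216440924653696
Read c(23,6) = 2021687376910682741568, c(23,7) = 720308216440924653696.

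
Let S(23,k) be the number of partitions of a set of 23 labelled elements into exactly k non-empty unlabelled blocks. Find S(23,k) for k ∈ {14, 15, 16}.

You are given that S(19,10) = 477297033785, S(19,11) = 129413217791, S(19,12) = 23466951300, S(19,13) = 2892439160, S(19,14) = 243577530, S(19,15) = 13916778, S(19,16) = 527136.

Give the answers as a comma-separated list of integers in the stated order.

[20] T[20,11]:11*129413217791+477297033785=1900842429486 · T[20,12]:12*23466951300+129413217791=411016633391 · T[20,13]:13*2892439160+23466951300=61068660380 · T[20,14]:14*243577530+2892439160=6302524580 · T[20,15]:15*13916778+243577530=452329200 · T[20,16]:16*527136+13916778=22350954
[21] T[21,12]:12*411016633391+1900842429486=6833042030178 · T[21,13]:13*61068660380+411016633391=1204909218331 · T[21,14]:14*6302524580+61068660380=149304004500 · T[21,15]:15*452329200+6302524580=13087462580 · T[21,16]:16*22350954+452329200=809944464
[22] T[22,13]:13*1204909218331+6833042030178=22496861868481 · T[22,14]:14*149304004500+1204909218331=3295165281331 · T[22,15]:15*13087462580+149304004500=345615943200 · T[22,16]:16*809944464+13087462580=26046574004
[23] T[23,14]:14*3295165281331+22496861868481=68629175807115 · T[23,15]:15*345615943200+3295165281331=8479404429331 · T[23,16]:16*26046574004+345615943200=762361127264
Read S(23,14) = 68629175807115, S(23,15) = 8479404429331, S(23,16) = 762361127264.

68629175807115, 8479404429331, 762361127264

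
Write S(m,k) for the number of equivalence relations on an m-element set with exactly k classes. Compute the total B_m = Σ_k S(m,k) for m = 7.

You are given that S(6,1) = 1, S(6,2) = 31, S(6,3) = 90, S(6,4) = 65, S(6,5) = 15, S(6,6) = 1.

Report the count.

r7: T_7,1=1×1+0=1; T_7,2=2×31+1=63; T_7,3=3×90+31=301; T_7,4=4×65+90=350; T_7,5=5×15+65=140; T_7,6=6×1+15=21; T_7,7=7×0+1=1
B_7 = ΣS(7,k) = 1+63+301+350+140+21+1 = 877

877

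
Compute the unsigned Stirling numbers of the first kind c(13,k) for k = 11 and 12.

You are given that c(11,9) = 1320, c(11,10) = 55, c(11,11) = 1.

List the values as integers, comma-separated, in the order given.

2717, 78

row 12: T[12][10]=11·55+1320=1925  T[12][11]=11·1+55=66  T[12][12]=11·0+1=1
row 13: T[13][11]=12·66+1925=2717  T[13][12]=12·1+66=78
Read c(13,11) = 2717, c(13,12) = 78.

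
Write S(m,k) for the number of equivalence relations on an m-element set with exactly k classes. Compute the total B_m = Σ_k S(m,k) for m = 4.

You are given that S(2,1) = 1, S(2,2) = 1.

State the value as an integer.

i=3: T(3,1)=0+1·1=1 | T(3,2)=1+2·1=3 | T(3,3)=1+3·0=1
i=4: T(4,1)=0+1·1=1 | T(4,2)=1+2·3=7 | T(4,3)=3+3·1=6 | T(4,4)=1+4·0=1
B_4 = ΣS(4,k) = 1+7+6+1 = 15

15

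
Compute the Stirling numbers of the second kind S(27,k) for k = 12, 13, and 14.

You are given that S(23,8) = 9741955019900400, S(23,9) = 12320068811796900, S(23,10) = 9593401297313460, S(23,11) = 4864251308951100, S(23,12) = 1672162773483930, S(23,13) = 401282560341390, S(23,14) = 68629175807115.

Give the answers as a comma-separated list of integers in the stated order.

[24] T[24,9]:9*12320068811796900+9741955019900400=120622574326072500 · T[24,10]:10*9593401297313460+12320068811796900=108254081784931500 · T[24,11]:11*4864251308951100+9593401297313460=63100165695775560 · T[24,12]:12*1672162773483930+4864251308951100=24930204590758260 · T[24,13]:13*401282560341390+1672162773483930=6888836057922000 · T[24,14]:14*68629175807115+401282560341390=1362091021641000
[25] T[25,10]:10*108254081784931500+120622574326072500=1203163392175387500 · T[25,11]:11*63100165695775560+108254081784931500=802355904438462660 · T[25,12]:12*24930204590758260+63100165695775560=362262620784874680 · T[25,13]:13*6888836057922000+24930204590758260=114485073343744260 · T[25,14]:14*1362091021641000+6888836057922000=25958110360896000
[26] T[26,11]:11*802355904438462660+1203163392175387500=10029078340998476760 · T[26,12]:12*362262620784874680+802355904438462660=5149507353856958820 · T[26,13]:13*114485073343744260+362262620784874680=1850568574253550060 · T[26,14]:14*25958110360896000+114485073343744260=477898618396288260
[27] T[27,12]:12*5149507353856958820+10029078340998476760=71823166587281982600 · T[27,13]:13*1850568574253550060+5149507353856958820=29206898819153109600 · T[27,14]:14*477898618396288260+1850568574253550060=8541149231801585700
Read S(27,12) = 71823166587281982600, S(27,13) = 29206898819153109600, S(27,14) = 8541149231801585700.

71823166587281982600, 29206898819153109600, 8541149231801585700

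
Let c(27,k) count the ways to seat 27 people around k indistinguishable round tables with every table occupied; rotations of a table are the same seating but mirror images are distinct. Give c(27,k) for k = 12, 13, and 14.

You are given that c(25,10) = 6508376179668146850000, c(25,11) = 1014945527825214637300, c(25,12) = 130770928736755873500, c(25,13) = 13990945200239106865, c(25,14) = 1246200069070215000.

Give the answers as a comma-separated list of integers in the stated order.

[26] T[26,11]:25*1014945527825214637300+6508376179668146850000=31882014375298512782500 · T[26,12]:25*130770928736755873500+1014945527825214637300=4284218746244111474800 · T[26,13]:25*13990945200239106865+130770928736755873500=480544558742733545125 · T[26,14]:25*1246200069070215000+13990945200239106865=45145946926994481865
[27] T[27,12]:26*4284218746244111474800+31882014375298512782500=143271701777645411127300 · T[27,13]:26*480544558742733545125+4284218746244111474800=16778377273555183648050 · T[27,14]:26*45145946926994481865+480544558742733545125=1654339178844590073615
Read c(27,12) = 143271701777645411127300, c(27,13) = 16778377273555183648050, c(27,14) = 1654339178844590073615.

143271701777645411127300, 16778377273555183648050, 1654339178844590073615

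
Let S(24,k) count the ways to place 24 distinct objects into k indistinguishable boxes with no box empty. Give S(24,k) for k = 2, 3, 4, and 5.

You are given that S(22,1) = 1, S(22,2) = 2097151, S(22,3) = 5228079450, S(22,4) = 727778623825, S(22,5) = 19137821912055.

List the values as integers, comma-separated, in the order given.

row 23: T[23][1]=1·1+0=1  T[23][2]=2·2097151+1=4194303  T[23][3]=3·5228079450+2097151=15686335501  T[23][4]=4·727778623825+5228079450=2916342574750  T[23][5]=5·19137821912055+727778623825=96416888184100
row 24: T[24][2]=2·4194303+1=8388607  T[24][3]=3·15686335501+4194303=47063200806  T[24][4]=4·2916342574750+15686335501=11681056634501  T[24][5]=5·96416888184100+2916342574750=485000783495250
Read S(24,2) = 8388607, S(24,3) = 47063200806, S(24,4) = 11681056634501, S(24,5) = 485000783495250.

8388607, 47063200806, 11681056634501, 485000783495250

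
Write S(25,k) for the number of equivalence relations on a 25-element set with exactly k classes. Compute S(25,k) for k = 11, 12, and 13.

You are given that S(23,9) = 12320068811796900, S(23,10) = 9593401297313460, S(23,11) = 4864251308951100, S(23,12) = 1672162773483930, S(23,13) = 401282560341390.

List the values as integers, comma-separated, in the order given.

802355904438462660, 362262620784874680, 114485073343744260

i=24: T(24,10)=12320068811796900+10·9593401297313460=108254081784931500 | T(24,11)=9593401297313460+11·4864251308951100=63100165695775560 | T(24,12)=4864251308951100+12·1672162773483930=24930204590758260 | T(24,13)=1672162773483930+13·401282560341390=6888836057922000
i=25: T(25,11)=108254081784931500+11·63100165695775560=802355904438462660 | T(25,12)=63100165695775560+12·24930204590758260=362262620784874680 | T(25,13)=24930204590758260+13·6888836057922000=114485073343744260
Read S(25,11) = 802355904438462660, S(25,12) = 362262620784874680, S(25,13) = 114485073343744260.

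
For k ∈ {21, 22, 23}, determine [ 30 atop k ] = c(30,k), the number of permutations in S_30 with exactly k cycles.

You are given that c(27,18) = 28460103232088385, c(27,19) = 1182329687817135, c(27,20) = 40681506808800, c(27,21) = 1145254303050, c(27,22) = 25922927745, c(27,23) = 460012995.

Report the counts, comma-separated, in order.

[28] T[28,19]:27*1182329687817135+28460103232088385=60383004803151030 · T[28,20]:27*40681506808800+1182329687817135=2280730371654735 · T[28,21]:27*1145254303050+40681506808800=71603372991150 · T[28,22]:27*25922927745+1145254303050=1845173352165 · T[28,23]:27*460012995+25922927745=38343278610
[29] T[29,20]:28*2280730371654735+60383004803151030=124243455209483610 · T[29,21]:28*71603372991150+2280730371654735=4285624815406935 · T[29,22]:28*1845173352165+71603372991150=123268226851770 · T[29,23]:28*38343278610+1845173352165=2918785153245
[30] T[30,21]:29*4285624815406935+124243455209483610=248526574856284725 · T[30,22]:29*123268226851770+4285624815406935=7860403394108265 · T[30,23]:29*2918785153245+123268226851770=207912996295875
Read c(30,21) = 248526574856284725, c(30,22) = 7860403394108265, c(30,23) = 207912996295875.

248526574856284725, 7860403394108265, 207912996295875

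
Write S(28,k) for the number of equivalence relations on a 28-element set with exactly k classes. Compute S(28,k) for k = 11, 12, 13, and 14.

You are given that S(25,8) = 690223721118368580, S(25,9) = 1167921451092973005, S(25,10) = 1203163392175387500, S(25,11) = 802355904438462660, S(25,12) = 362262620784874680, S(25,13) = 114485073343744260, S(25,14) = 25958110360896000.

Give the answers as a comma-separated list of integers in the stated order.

row 26: T[26][9]=9·1167921451092973005+690223721118368580=11201516780955125625  T[26][10]=10·1203163392175387500+1167921451092973005=13199555372846848005  T[26][11]=11·802355904438462660+1203163392175387500=10029078340998476760  T[26][12]=12·362262620784874680+802355904438462660=5149507353856958820  T[26][13]=13·114485073343744260+362262620784874680=1850568574253550060  T[26][14]=14·25958110360896000+114485073343744260=477898618396288260
row 27: T[27][10]=10·13199555372846848005+11201516780955125625=143197070509423605675  T[27][11]=11·10029078340998476760+13199555372846848005=123519417123830092365  T[27][12]=12·5149507353856958820+10029078340998476760=71823166587281982600  T[27][13]=13·1850568574253550060+5149507353856958820=29206898819153109600  T[27][14]=14·477898618396288260+1850568574253550060=8541149231801585700
row 28: T[28][11]=11·123519417123830092365+143197070509423605675=1501910658871554621690  T[28][12]=12·71823166587281982600+123519417123830092365=985397416171213883565  T[28][13]=13·29206898819153109600+71823166587281982600=451512851236272407400  T[28][14]=14·8541149231801585700+29206898819153109600=148782988064375309400
Read S(28,11) = 1501910658871554621690, S(28,12) = 985397416171213883565, S(28,13) = 451512851236272407400, S(28,14) = 148782988064375309400.

1501910658871554621690, 985397416171213883565, 451512851236272407400, 148782988064375309400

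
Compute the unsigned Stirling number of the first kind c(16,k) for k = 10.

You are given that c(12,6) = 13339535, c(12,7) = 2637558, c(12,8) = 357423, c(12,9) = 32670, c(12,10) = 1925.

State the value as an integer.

@13  (13,7):2637558·12+13339535→44990231, (13,8):357423·12+2637558→6926634, (13,9):32670·12+357423→749463, (13,10):1925·12+32670→55770
@14  (14,8):6926634·13+44990231→135036473, (14,9):749463·13+6926634→16669653, (14,10):55770·13+749463→1474473
@15  (15,9):16669653·14+135036473→368411615, (15,10):1474473·14+16669653→37312275
@16  (16,10):37312275·15+368411615→928095740
Read c(16,10) = 928095740.

928095740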